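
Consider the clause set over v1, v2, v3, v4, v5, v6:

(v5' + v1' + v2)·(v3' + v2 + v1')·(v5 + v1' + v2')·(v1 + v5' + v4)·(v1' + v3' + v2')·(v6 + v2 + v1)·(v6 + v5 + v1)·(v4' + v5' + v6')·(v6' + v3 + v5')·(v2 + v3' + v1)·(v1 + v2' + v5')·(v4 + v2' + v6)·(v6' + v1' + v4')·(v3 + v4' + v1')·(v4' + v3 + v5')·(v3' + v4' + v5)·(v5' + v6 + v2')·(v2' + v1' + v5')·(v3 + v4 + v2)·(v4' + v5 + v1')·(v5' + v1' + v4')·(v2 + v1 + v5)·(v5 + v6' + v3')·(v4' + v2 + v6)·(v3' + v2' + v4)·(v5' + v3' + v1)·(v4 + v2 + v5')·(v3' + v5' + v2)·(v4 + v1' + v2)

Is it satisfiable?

Try v5 = 0.
Try v1 = 0.
(v6) alone gives v6 = 1.
(v2) alone gives v2 = 1.
(v3') alone gives v3 = 0.
All clauses hold; v4 can take either value.
A satisfying assignment: v1 ↦ 0; v2 ↦ 1; v3 ↦ 0; v4 ↦ 0; v5 ↦ 0; v6 ↦ 1.

Yes, satisfiable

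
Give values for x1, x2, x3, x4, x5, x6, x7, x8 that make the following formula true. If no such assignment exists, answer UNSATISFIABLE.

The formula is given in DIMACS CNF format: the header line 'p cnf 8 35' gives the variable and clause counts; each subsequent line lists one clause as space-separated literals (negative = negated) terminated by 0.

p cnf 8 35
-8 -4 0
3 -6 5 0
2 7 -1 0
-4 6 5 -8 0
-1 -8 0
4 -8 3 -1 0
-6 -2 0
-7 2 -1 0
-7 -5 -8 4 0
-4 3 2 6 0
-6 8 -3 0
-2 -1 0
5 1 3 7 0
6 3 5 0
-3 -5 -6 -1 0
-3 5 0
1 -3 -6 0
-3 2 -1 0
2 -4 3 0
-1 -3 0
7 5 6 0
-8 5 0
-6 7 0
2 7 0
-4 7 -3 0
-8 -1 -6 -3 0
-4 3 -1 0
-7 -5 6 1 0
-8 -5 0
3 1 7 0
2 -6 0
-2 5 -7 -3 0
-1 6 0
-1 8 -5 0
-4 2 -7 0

x1: False; x2: True; x3: True; x4: False; x5: True; x6: False; x7: False; x8: False

Suppose x8 = False.
Suppose x6 = False.
From the singleton clause (¬x1), x1 = False.
Suppose x3 = True.
From the singleton clause (x5), x5 = True.
From the singleton clause (¬x7), x7 = False.
From the singleton clause (x2), x2 = True.
From the singleton clause (¬x4), x4 = False.
This assignment satisfies each clause.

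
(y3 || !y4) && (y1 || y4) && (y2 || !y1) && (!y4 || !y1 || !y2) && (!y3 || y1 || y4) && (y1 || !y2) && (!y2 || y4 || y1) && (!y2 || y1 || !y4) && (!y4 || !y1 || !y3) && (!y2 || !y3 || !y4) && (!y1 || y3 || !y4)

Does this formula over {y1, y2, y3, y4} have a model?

Yes

Try y3 = true.
Try y1 = true.
(y2) alone gives y2 = true.
(!y4) alone gives y4 = false.
Every clause now holds.
A satisfying assignment: y1 ↦ true; y2 ↦ true; y3 ↦ true; y4 ↦ false.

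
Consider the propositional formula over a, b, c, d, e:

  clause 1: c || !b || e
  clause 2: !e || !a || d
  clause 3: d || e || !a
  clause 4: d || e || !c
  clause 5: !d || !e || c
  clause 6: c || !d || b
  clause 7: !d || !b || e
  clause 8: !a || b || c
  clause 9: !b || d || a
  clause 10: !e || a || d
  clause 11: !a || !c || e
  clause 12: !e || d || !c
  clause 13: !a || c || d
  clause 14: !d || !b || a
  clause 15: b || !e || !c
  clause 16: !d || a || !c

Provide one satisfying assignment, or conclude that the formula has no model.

Branch on c: set c = true.
Branch on d: set d = true.
From the singleton clause (a), a = true.
From the singleton clause (e), e = true.
From the singleton clause (b), b = true.
All clauses are satisfied.

a=true; b=true; c=true; d=true; e=true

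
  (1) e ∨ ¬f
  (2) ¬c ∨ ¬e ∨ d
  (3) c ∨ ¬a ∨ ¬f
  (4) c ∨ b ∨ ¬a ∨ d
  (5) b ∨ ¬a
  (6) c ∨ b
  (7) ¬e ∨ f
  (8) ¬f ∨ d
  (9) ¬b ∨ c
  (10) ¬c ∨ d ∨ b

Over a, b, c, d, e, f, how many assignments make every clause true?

There are 2^6 = 64 truth assignments over (a, b, c, d, e, f).
Split on b. With b = True, the clauses containing b are satisfied and ¬b drops from the rest; 6 of the 2^5 = 32 assignments to the other variables satisfy what remains.
With b = False, by the same count on the reduced clause set, 2 assignments work.
(One model: a=F, b=F, c=T, d=T, e=F, f=F.)
Total: 6 + 2 = 8.

8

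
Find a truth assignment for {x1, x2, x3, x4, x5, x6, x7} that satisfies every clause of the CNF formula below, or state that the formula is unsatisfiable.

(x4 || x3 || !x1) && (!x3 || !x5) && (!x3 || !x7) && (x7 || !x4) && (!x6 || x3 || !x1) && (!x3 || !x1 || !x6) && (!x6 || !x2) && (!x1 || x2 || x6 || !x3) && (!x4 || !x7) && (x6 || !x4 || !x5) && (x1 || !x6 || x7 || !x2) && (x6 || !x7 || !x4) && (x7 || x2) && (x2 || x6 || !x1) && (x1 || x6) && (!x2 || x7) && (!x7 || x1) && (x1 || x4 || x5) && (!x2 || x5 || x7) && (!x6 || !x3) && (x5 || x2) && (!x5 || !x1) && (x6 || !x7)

UNSATISFIABLE

Try x3 = false.
Try x4 = true.
(x7) alone gives x7 = true.
Now (!x7) is unsatisfied and unit — conflict.
Backtrack on x4: now try x4 = false.
(!x1) alone gives x1 = false.
(x6) alone gives x6 = true.
(!x2) alone gives x2 = false.
(x7) alone gives x7 = true.
Now (!x7) is unsatisfied and unit — conflict.
Both values of x4 lead to a conflict.
Backtrack on x3: now try x3 = true.
(!x5) alone gives x5 = false.
(!x7) alone gives x7 = false.
(!x4) alone gives x4 = false.
(x2) alone gives x2 = true.
Now (!x2) is unsatisfied and unit — conflict.
Both values of x3 lead to a conflict.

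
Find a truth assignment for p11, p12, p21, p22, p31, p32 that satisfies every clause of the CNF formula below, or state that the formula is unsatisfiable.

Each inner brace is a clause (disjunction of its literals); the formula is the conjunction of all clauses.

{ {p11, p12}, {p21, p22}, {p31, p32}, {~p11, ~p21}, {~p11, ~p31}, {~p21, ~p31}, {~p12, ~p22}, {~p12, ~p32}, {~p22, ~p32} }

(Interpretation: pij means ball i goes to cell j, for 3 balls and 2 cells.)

Case p11 = 1:
(~p21) alone gives p21 = 0.
(p22) alone gives p22 = 1.
(~p31) alone gives p31 = 0.
(p32) alone gives p32 = 1.
But (~p32) is also a unit clause — contradiction.
So p11 must be the other value — set p11 = 0.
(p12) alone gives p12 = 1.
(~p22) alone gives p22 = 0.
(p21) alone gives p21 = 1.
(~p31) alone gives p31 = 0.
(p32) alone gives p32 = 1.
But (~p32) is also a unit clause — contradiction.
Neither p11 = 1 nor p11 = 0 works.

UNSATISFIABLE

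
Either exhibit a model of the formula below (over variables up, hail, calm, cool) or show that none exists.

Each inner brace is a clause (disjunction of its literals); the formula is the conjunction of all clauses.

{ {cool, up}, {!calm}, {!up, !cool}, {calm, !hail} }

up ↦ true,  hail ↦ false,  calm ↦ false,  cool ↦ false

(!calm) alone gives calm = false.
(!hail) alone gives hail = false.
Try cool = false.
(up) alone gives up = true.
Every clause now holds.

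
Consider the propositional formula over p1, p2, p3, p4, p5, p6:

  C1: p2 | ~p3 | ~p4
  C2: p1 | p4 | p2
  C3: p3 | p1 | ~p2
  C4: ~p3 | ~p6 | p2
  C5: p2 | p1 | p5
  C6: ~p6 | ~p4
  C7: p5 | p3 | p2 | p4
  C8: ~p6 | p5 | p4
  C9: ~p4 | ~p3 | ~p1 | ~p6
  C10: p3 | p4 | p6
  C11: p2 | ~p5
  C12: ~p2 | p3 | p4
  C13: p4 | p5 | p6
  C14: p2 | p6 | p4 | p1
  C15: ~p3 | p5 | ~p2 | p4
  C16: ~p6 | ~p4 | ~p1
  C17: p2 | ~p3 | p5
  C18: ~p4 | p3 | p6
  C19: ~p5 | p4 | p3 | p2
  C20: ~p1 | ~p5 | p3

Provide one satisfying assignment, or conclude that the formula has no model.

p1 ↦ 0, p2 ↦ 1, p3 ↦ 1, p4 ↦ 1, p5 ↦ 1, p6 ↦ 0

Case p6 = 0:
Case p3 = 1:
Case p2 = 1:
Case p4 = 1:
Every clause is now satisfied; p1, p5 are unconstrained.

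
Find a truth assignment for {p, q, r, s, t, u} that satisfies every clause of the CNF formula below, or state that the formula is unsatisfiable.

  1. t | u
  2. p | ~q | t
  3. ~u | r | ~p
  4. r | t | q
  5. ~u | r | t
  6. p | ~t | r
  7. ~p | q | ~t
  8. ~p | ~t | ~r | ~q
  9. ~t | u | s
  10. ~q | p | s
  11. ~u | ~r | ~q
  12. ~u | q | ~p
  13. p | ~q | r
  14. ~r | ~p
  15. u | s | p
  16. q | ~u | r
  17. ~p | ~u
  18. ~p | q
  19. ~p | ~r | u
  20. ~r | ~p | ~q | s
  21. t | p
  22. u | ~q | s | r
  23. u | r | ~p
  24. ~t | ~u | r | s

p=0, q=0, r=1, s=1, t=1, u=0

Try t = 1.
Try p = 0.
(r) alone gives r = 1.
Try u = 0.
(s) alone gives s = 1.
No clause remains; q is free.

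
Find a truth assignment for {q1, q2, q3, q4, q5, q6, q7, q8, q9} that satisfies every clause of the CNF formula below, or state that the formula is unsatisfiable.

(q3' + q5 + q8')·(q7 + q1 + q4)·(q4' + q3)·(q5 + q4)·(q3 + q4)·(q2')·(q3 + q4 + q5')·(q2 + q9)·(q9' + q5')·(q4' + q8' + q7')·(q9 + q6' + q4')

(q2') alone gives q2 = 0.
(q9) alone gives q9 = 1.
(q5') alone gives q5 = 0.
(q4) alone gives q4 = 1.
(q3) alone gives q3 = 1.
(q8') alone gives q8 = 0.
Every clause is now satisfied; q1, q6, q7 are unconstrained.

q1 ↦ 0,  q2 ↦ 0,  q3 ↦ 1,  q4 ↦ 1,  q5 ↦ 0,  q6 ↦ 1,  q7 ↦ 0,  q8 ↦ 0,  q9 ↦ 1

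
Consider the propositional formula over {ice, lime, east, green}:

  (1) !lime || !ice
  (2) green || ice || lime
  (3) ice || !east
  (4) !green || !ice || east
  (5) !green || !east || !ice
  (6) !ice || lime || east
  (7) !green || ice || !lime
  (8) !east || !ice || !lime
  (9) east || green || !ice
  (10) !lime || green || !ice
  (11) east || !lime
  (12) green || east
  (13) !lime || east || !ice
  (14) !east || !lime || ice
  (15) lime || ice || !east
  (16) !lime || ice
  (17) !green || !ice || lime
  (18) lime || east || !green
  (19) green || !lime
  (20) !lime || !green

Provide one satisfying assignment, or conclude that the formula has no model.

Branch on lime: set lime = false.
Branch on green: set green = false.
Unit clause (ice) forces ice = true.
Unit clause (east) forces east = true.
This assignment satisfies each clause.

ice ↦ true; lime ↦ false; east ↦ true; green ↦ false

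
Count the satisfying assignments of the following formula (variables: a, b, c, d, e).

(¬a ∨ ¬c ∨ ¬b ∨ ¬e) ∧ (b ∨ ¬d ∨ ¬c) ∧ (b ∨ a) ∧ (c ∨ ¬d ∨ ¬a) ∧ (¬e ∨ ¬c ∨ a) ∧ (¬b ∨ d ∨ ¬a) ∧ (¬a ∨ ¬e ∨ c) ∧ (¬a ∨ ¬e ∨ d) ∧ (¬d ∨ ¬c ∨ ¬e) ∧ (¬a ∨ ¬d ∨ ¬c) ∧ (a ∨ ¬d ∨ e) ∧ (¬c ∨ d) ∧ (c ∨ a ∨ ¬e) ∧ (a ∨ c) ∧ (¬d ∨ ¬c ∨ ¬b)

There are 2^5 = 32 truth assignments over (a, b, c, d, e).
Split on a. With a = True, the clauses containing a are satisfied and ¬a drops from the rest; 1 of the 2^4 = 16 assignments to the other variables satisfy what remains.
With a = False, by the same count on the reduced clause set, 0 assignments work.
Total: 1 + 0 = 1.

1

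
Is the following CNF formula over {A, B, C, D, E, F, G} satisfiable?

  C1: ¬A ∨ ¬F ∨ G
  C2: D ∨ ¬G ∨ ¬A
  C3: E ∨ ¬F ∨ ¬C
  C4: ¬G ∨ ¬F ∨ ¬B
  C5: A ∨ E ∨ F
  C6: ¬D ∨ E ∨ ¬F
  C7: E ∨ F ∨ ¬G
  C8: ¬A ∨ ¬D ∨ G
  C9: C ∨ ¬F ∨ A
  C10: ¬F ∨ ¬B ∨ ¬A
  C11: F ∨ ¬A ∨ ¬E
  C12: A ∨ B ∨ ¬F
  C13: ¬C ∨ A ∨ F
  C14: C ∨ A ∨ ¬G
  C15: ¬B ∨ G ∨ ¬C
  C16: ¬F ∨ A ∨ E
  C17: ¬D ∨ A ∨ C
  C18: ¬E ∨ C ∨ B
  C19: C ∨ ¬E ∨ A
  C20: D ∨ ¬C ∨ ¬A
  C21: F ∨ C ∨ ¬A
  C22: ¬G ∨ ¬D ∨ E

Yes, satisfiable

Branch on A: set A = True.
Branch on F: set F = True.
From the singleton clause (G), G = True.
From the singleton clause (D), D = True.
From the singleton clause (¬B), B = False.
From the singleton clause (E), E = True.
From the singleton clause (C), C = True.
Every clause now holds.
A satisfying assignment: A: True, B: False, C: True, D: True, E: True, F: True, G: True.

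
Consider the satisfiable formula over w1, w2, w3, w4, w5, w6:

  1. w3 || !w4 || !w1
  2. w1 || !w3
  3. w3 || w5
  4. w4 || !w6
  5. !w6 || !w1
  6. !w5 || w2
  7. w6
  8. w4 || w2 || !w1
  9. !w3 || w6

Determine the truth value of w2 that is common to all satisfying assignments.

True

Suppose w2 = false.
Unit clause (!w5) forces w5 = false.
Unit clause (w3) forces w3 = true.
Unit clause (w1) forces w1 = true.
Unit clause (!w6) forces w6 = false.
That conflicts with the unit clause (w6).
So every satisfying assignment has w2 = True.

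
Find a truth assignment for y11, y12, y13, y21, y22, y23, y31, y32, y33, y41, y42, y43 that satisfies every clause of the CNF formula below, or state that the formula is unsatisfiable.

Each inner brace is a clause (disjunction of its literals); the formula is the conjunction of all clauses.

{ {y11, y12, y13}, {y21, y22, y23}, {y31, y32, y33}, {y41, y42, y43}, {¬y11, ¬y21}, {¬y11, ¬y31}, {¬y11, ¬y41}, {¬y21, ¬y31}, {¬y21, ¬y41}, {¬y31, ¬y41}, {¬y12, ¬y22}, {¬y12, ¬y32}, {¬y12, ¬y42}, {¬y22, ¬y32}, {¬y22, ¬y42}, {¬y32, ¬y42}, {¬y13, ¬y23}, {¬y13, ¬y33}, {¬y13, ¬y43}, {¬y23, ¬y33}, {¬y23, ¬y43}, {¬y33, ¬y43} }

UNSATISFIABLE

Branch on y11: set y11 = False.
Branch on y12: set y12 = True.
The clause (¬y22) is unit, so y22 = False.
The clause (¬y32) is unit, so y32 = False.
The clause (¬y42) is unit, so y42 = False.
Branch on y21: set y21 = True.
The clause (¬y31) is unit, so y31 = False.
The clause (y33) is unit, so y33 = True.
The clause (¬y41) is unit, so y41 = False.
The clause (y43) is unit, so y43 = True.
That conflicts with the unit clause (¬y43).
That branch fails; take y21 = False instead.
The clause (y23) is unit, so y23 = True.
The clause (¬y13) is unit, so y13 = False.
The clause (¬y33) is unit, so y33 = False.
The clause (y31) is unit, so y31 = True.
The clause (¬y41) is unit, so y41 = False.
The clause (y43) is unit, so y43 = True.
That conflicts with the unit clause (¬y43).
Neither y21 = True nor y21 = False works.
That branch fails; take y12 = False instead.
The clause (y13) is unit, so y13 = True.
The clause (¬y23) is unit, so y23 = False.
The clause (¬y33) is unit, so y33 = False.
The clause (¬y43) is unit, so y43 = False.
Branch on y21: set y21 = True.
The clause (¬y31) is unit, so y31 = False.
The clause (y32) is unit, so y32 = True.
The clause (¬y41) is unit, so y41 = False.
The clause (y42) is unit, so y42 = True.
That conflicts with the unit clause (¬y42).
That branch fails; take y21 = False instead.
The clause (y22) is unit, so y22 = True.
The clause (¬y32) is unit, so y32 = False.
The clause (y31) is unit, so y31 = True.
The clause (¬y41) is unit, so y41 = False.
The clause (y42) is unit, so y42 = True.
That conflicts with the unit clause (¬y42).
Neither y21 = True nor y21 = False works.
Neither y12 = True nor y12 = False works.
That branch fails; take y11 = True instead.
The clause (¬y21) is unit, so y21 = False.
The clause (¬y31) is unit, so y31 = False.
The clause (¬y41) is unit, so y41 = False.
Branch on y22: set y22 = True.
The clause (¬y12) is unit, so y12 = False.
The clause (¬y32) is unit, so y32 = False.
The clause (y33) is unit, so y33 = True.
The clause (¬y42) is unit, so y42 = False.
The clause (y43) is unit, so y43 = True.
That conflicts with the unit clause (¬y43).
That branch fails; take y22 = False instead.
The clause (y23) is unit, so y23 = True.
The clause (¬y13) is unit, so y13 = False.
The clause (¬y33) is unit, so y33 = False.
The clause (y32) is unit, so y32 = True.
The clause (¬y12) is unit, so y12 = False.
The clause (¬y42) is unit, so y42 = False.
The clause (y43) is unit, so y43 = True.
That conflicts with the unit clause (¬y43).
Neither y22 = True nor y22 = False works.
Neither y11 = True nor y11 = False works.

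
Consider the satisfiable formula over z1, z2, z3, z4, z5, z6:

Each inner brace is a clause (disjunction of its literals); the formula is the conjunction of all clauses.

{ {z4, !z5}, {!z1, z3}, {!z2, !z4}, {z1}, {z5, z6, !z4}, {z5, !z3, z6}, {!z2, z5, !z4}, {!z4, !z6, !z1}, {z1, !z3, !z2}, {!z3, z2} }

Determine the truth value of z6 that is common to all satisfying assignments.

Suppose z6 = false.
Unit clause (z1) forces z1 = true.
Unit clause (z3) forces z3 = true.
Unit clause (z5) forces z5 = true.
Unit clause (z4) forces z4 = true.
Unit clause (!z2) forces z2 = false.
But (z2) is also a unit clause — contradiction.
So every satisfying assignment has z6 = True.

True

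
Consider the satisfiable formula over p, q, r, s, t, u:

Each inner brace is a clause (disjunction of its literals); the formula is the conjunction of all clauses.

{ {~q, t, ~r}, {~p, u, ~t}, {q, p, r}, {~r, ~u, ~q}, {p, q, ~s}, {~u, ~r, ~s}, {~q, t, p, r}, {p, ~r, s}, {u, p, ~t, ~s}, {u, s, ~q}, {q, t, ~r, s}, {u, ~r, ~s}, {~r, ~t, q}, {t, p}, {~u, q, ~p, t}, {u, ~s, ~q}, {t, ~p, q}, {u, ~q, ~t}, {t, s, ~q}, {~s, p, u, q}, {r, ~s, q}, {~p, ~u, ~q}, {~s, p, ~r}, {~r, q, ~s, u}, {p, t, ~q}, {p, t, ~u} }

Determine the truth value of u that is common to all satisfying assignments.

True

Suppose u = 0.
Branch on p: set p = 0.
Unit clause (t) forces t = 1.
Unit clause (~s) forces s = 0.
Unit clause (~r) forces r = 0.
Unit clause (q) forces q = 1.
Now (~q) is unsatisfied and unit — conflict.
That branch fails; take p = 1 instead.
Unit clause (~t) forces t = 0.
Unit clause (q) forces q = 1.
Unit clause (~r) forces r = 0.
Unit clause (s) forces s = 1.
Now (~s) is unsatisfied and unit — conflict.
Either choice for p ends in contradiction.
So every satisfying assignment has u = True.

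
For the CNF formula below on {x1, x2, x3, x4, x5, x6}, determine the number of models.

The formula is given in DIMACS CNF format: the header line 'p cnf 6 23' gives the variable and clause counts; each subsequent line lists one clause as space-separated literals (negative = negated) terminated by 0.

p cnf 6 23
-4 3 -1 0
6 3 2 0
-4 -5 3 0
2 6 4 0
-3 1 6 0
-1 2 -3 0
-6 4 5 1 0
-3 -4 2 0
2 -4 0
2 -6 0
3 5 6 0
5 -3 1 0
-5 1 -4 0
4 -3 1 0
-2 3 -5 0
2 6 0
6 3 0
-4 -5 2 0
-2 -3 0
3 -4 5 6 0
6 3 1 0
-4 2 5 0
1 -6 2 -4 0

There are 2^6 = 64 truth assignments over (x1, x2, x3, x4, x5, x6).
Split on x3. With x3 = True, the clauses containing x3 are satisfied and ¬x3 drops from the rest; 0 of the 2^5 = 32 assignments to the other variables satisfy what remains.
With x3 = False, by the same count on the reduced clause set, 2 assignments work.
(One model: x1=F, x2=T, x3=F, x4=T, x5=F, x6=T.)
Total: 0 + 2 = 2.

2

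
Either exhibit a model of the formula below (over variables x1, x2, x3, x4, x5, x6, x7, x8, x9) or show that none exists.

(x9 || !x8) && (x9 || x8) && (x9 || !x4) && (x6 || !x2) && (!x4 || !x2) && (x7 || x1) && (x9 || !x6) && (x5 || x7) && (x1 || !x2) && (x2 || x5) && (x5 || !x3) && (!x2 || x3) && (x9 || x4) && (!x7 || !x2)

Suppose x9 = true.
Suppose x6 = false.
(!x2) alone gives x2 = false.
(x5) alone gives x5 = true.
Suppose x7 = true.
Every clause is now satisfied; x1, x3, x4, x8 are unconstrained.

x1: false, x2: false, x3: true, x4: false, x5: true, x6: false, x7: true, x8: false, x9: true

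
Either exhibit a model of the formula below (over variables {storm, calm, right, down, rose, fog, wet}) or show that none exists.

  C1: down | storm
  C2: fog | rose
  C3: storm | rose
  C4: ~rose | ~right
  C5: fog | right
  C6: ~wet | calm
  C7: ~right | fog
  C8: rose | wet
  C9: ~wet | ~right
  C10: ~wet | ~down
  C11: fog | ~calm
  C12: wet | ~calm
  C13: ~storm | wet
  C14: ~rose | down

Suppose down = 0.
Unit clause (storm) forces storm = 1.
Unit clause (wet) forces wet = 1.
Unit clause (calm) forces calm = 1.
Unit clause (~right) forces right = 0.
Unit clause (fog) forces fog = 1.
Unit clause (~rose) forces rose = 0.
This assignment satisfies each clause.

storm: 1; calm: 1; right: 0; down: 0; rose: 0; fog: 1; wet: 1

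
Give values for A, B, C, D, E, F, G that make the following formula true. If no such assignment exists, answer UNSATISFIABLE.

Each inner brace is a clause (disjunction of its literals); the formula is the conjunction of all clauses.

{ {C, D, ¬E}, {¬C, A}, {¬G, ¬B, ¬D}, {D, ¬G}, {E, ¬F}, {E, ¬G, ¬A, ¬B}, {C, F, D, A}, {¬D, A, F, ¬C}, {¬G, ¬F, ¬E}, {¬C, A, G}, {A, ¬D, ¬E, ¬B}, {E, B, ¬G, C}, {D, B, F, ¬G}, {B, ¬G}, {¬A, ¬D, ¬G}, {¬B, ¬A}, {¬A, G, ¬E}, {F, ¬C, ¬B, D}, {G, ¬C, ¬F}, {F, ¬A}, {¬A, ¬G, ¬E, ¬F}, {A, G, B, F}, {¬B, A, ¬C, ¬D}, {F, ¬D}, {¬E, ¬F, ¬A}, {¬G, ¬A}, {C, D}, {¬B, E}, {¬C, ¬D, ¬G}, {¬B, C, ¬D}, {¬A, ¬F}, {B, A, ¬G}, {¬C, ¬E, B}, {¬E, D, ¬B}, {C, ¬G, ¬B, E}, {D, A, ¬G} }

A: False,  B: False,  C: False,  D: True,  E: True,  F: True,  G: False

Case C = False:
The clause (D) is unit, so D = True.
The clause (F) is unit, so F = True.
The clause (E) is unit, so E = True.
The clause (¬G) is unit, so G = False.
The clause (¬A) is unit, so A = False.
The clause (¬B) is unit, so B = False.
This assignment satisfies each clause.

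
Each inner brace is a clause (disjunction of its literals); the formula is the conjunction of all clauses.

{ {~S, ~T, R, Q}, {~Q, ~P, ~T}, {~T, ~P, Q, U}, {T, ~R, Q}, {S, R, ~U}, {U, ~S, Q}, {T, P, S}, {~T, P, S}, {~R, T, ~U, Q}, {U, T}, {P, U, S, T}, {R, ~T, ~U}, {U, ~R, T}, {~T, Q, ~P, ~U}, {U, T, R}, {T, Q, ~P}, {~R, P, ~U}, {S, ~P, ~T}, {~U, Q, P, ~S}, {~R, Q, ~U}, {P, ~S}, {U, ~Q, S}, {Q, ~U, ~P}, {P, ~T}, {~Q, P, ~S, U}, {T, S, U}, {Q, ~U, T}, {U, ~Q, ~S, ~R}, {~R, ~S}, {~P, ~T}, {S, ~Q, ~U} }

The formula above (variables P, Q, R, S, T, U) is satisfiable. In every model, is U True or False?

Suppose U = 0.
Unit clause (T) forces T = 1.
Unit clause (P) forces P = 1.
But (~P) is also a unit clause — contradiction.
So every satisfying assignment has U = True.

True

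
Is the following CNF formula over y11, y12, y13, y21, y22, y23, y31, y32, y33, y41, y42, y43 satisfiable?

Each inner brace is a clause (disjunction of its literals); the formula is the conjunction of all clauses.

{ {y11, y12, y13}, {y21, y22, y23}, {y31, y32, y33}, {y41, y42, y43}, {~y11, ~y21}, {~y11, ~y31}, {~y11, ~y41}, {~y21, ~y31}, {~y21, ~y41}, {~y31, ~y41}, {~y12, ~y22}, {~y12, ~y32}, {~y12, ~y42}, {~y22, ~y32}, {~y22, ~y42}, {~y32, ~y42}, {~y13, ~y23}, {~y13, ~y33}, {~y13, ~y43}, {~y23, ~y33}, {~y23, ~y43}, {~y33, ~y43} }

Try y11 = 0.
Try y12 = 1.
(~y22) alone gives y22 = 0.
(~y32) alone gives y32 = 0.
(~y42) alone gives y42 = 0.
Try y21 = 1.
(~y31) alone gives y31 = 0.
(y33) alone gives y33 = 1.
(~y41) alone gives y41 = 0.
(y43) alone gives y43 = 1.
That conflicts with the unit clause (~y43).
Undo y21 and try y21 = 0.
(y23) alone gives y23 = 1.
(~y13) alone gives y13 = 0.
(~y33) alone gives y33 = 0.
(y31) alone gives y31 = 1.
(~y41) alone gives y41 = 0.
(y43) alone gives y43 = 1.
That conflicts with the unit clause (~y43).
Neither y21 = 1 nor y21 = 0 works.
Undo y12 and try y12 = 0.
(y13) alone gives y13 = 1.
(~y23) alone gives y23 = 0.
(~y33) alone gives y33 = 0.
(~y43) alone gives y43 = 0.
Try y21 = 1.
(~y31) alone gives y31 = 0.
(y32) alone gives y32 = 1.
(~y41) alone gives y41 = 0.
(y42) alone gives y42 = 1.
That conflicts with the unit clause (~y42).
Undo y21 and try y21 = 0.
(y22) alone gives y22 = 1.
(~y32) alone gives y32 = 0.
(y31) alone gives y31 = 1.
(~y41) alone gives y41 = 0.
(y42) alone gives y42 = 1.
That conflicts with the unit clause (~y42).
Neither y21 = 1 nor y21 = 0 works.
Neither y12 = 1 nor y12 = 0 works.
Undo y11 and try y11 = 1.
(~y21) alone gives y21 = 0.
(~y31) alone gives y31 = 0.
(~y41) alone gives y41 = 0.
Try y22 = 1.
(~y12) alone gives y12 = 0.
(~y32) alone gives y32 = 0.
(y33) alone gives y33 = 1.
(~y42) alone gives y42 = 0.
(y43) alone gives y43 = 1.
That conflicts with the unit clause (~y43).
Undo y22 and try y22 = 0.
(y23) alone gives y23 = 1.
(~y13) alone gives y13 = 0.
(~y33) alone gives y33 = 0.
(y32) alone gives y32 = 1.
(~y12) alone gives y12 = 0.
(~y42) alone gives y42 = 0.
(y43) alone gives y43 = 1.
That conflicts with the unit clause (~y43).
Neither y22 = 1 nor y22 = 0 works.
Neither y11 = 1 nor y11 = 0 works.
No assignment satisfies every clause.

No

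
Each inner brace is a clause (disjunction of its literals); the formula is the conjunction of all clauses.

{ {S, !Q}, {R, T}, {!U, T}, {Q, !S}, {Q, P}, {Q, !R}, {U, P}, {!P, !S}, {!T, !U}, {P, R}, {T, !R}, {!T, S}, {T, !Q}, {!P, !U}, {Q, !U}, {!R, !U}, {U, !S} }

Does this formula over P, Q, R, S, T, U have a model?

No, unsatisfiable

Branch on S: set S = true.
Unit clause (Q) forces Q = true.
Unit clause (!P) forces P = false.
Unit clause (U) forces U = true.
Unit clause (T) forces T = true.
That conflicts with the unit clause (!T).
Backtrack on S: now try S = false.
Unit clause (!Q) forces Q = false.
Unit clause (P) forces P = true.
Unit clause (!R) forces R = false.
Unit clause (T) forces T = true.
That conflicts with the unit clause (!T).
Neither S = true nor S = false works.
No assignment satisfies every clause.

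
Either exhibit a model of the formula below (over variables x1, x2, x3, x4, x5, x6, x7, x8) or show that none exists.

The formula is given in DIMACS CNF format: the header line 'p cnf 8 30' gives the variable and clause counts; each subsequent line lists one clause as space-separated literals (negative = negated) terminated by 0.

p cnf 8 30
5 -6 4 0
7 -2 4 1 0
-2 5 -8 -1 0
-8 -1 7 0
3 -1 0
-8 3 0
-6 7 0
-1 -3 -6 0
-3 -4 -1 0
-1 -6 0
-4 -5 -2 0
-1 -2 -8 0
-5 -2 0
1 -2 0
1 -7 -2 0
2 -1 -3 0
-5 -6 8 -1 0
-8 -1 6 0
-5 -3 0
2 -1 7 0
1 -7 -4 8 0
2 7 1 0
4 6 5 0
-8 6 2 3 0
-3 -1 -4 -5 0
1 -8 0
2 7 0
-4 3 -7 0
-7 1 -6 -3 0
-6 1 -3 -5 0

Suppose x3 = False.
Unit clause (¬x1) forces x1 = False.
Unit clause (¬x8) forces x8 = False.
Unit clause (¬x2) forces x2 = False.
Unit clause (x7) forces x7 = True.
Unit clause (¬x4) forces x4 = False.
Suppose x5 = True.
All clauses hold; x6 can take either value.

x1: False; x2: False; x3: False; x4: False; x5: True; x6: True; x7: True; x8: False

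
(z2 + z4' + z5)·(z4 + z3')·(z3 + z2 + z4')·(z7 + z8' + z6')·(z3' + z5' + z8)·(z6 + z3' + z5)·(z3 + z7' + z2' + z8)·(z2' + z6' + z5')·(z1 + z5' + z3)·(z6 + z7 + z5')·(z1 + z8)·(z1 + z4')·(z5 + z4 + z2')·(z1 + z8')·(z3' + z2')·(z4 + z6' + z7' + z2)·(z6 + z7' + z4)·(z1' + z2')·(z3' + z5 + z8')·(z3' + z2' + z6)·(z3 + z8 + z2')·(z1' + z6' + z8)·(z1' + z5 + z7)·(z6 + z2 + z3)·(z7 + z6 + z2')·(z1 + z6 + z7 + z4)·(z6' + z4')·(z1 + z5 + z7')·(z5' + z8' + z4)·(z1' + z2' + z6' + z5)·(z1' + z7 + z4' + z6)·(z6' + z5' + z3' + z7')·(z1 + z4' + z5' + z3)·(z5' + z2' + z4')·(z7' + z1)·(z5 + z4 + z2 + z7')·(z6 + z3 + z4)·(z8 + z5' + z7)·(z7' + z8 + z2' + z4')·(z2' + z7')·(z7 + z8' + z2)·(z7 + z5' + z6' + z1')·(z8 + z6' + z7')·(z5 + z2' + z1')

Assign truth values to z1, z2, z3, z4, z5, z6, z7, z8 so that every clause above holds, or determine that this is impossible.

z1 ↦ 1,  z2 ↦ 0,  z3 ↦ 1,  z4 ↦ 1,  z5 ↦ 1,  z6 ↦ 0,  z7 ↦ 1,  z8 ↦ 1

Case z4 = 1:
(z1) alone gives z1 = 1.
(z2') alone gives z2 = 0.
(z5) alone gives z5 = 1.
(z3) alone gives z3 = 1.
(z8) alone gives z8 = 1.
(z6') alone gives z6 = 0.
(z7) alone gives z7 = 1.
All clauses are satisfied.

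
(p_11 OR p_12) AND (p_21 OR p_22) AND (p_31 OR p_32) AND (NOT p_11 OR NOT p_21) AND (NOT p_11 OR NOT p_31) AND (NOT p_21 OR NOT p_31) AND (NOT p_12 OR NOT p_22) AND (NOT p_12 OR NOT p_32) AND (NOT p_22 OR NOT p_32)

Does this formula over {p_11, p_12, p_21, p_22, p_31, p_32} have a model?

Case p_11 = true:
The clause (NOT p_21) is unit, so p_21 = false.
The clause (p_22) is unit, so p_22 = true.
The clause (NOT p_31) is unit, so p_31 = false.
The clause (p_32) is unit, so p_32 = true.
But (NOT p_32) is also a unit clause — contradiction.
Undo p_11 and try p_11 = false.
The clause (p_12) is unit, so p_12 = true.
The clause (NOT p_22) is unit, so p_22 = false.
The clause (p_21) is unit, so p_21 = true.
The clause (NOT p_31) is unit, so p_31 = false.
The clause (p_32) is unit, so p_32 = true.
But (NOT p_32) is also a unit clause — contradiction.
Both values of p_11 lead to a conflict.
No assignment satisfies every clause.

Unsatisfiable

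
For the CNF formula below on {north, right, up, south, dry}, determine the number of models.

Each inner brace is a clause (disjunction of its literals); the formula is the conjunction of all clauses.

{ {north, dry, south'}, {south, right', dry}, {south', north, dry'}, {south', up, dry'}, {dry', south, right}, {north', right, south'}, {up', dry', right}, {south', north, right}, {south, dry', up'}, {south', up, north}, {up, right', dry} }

There are 2^5 = 32 truth assignments over (north, right, up, south, dry).
Split on south. With south = 1, the clauses containing south are satisfied and south' drops from the rest; 2 of the 2^4 = 16 assignments to the other variables satisfy what remains.
With south = 0, by the same count on the reduced clause set, 6 assignments work.
(One model: north=F, right=F, up=F, south=F, dry=F.)
Total: 2 + 6 = 8.

8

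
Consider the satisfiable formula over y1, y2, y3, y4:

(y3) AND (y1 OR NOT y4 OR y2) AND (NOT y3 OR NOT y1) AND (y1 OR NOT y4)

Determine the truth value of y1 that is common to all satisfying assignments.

False

Suppose y1 = true.
From the singleton clause (y3), y3 = true.
But (NOT y3) is also a unit clause — contradiction.
So every satisfying assignment has y1 = False.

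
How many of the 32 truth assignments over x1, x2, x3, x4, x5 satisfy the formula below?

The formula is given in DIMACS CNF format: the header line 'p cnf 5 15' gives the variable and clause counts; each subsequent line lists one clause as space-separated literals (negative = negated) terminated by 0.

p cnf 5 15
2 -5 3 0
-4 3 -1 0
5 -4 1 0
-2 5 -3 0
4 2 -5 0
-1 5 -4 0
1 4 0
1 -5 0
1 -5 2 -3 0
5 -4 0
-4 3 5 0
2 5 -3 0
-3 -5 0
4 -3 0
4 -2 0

There are 2^5 = 32 truth assignments over (x1, x2, x3, x4, x5).
Split on x1. With x1 = True, the clauses containing x1 are satisfied and ¬x1 drops from the rest; 1 of the 2^4 = 16 assignments to the other variables satisfy what remains.
With x1 = False, by the same count on the reduced clause set, 0 assignments work.
Total: 1 + 0 = 1.

1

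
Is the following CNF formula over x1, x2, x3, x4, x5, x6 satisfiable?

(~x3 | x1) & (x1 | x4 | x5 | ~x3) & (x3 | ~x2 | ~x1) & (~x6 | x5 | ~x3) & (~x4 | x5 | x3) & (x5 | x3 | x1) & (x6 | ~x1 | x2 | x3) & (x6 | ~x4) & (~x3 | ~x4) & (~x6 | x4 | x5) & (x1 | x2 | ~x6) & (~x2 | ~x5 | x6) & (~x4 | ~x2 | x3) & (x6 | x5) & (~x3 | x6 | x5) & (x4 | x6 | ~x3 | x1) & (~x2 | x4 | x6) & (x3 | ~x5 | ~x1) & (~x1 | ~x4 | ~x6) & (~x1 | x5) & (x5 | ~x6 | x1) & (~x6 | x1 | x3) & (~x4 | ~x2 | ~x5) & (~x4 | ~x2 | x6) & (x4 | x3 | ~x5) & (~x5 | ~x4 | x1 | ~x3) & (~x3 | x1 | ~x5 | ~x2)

Suppose x3 = 1.
From the singleton clause (x1), x1 = 1.
From the singleton clause (~x4), x4 = 0.
From the singleton clause (x5), x5 = 1.
Suppose x2 = 0.
No clause remains; x6 is free.
A satisfying assignment: x1: 1, x2: 0, x3: 1, x4: 0, x5: 1, x6: 1.

Yes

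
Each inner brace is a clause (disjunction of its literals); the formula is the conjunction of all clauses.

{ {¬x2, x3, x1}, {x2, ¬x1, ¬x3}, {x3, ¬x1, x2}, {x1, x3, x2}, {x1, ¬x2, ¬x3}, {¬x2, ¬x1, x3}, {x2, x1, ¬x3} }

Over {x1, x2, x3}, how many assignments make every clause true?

1

There are 2^3 = 8 truth assignments over (x1, x2, x3).
Check each against the 7 clauses (columns in the order x1, x2, x3):
  F F F  ✗ fails (x1 ∨ x3 ∨ x2)
  F F T  ✗ fails (x2 ∨ x1 ∨ ¬x3)
  F T F  ✗ fails (¬x2 ∨ x3 ∨ x1)
  F T T  ✗ fails (x1 ∨ ¬x2 ∨ ¬x3)
  T F F  ✗ fails (x3 ∨ ¬x1 ∨ x2)
  T F T  ✗ fails (x2 ∨ ¬x1 ∨ ¬x3)
  T T F  ✗ fails (¬x2 ∨ ¬x1 ∨ x3)
  T T T  ✓ satisfies all
1 of the 8 rows is a model.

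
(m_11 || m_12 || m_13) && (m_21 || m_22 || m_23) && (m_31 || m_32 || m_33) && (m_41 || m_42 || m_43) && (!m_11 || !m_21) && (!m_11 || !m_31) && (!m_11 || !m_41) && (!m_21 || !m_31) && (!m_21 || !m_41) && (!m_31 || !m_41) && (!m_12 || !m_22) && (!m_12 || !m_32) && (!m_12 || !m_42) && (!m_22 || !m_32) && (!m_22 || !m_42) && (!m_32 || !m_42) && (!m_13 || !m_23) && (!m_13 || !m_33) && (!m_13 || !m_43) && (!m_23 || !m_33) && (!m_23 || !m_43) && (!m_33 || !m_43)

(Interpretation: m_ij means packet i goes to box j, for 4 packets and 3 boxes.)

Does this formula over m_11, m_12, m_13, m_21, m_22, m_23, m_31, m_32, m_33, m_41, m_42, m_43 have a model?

No, unsatisfiable

Case m_11 = false:
Case m_12 = true:
From the singleton clause (!m_22), m_22 = false.
From the singleton clause (!m_32), m_32 = false.
From the singleton clause (!m_42), m_42 = false.
Case m_21 = true:
From the singleton clause (!m_31), m_31 = false.
From the singleton clause (m_33), m_33 = true.
From the singleton clause (!m_41), m_41 = false.
From the singleton clause (m_43), m_43 = true.
That conflicts with the unit clause (!m_43).
Backtrack on m_21: now try m_21 = false.
From the singleton clause (m_23), m_23 = true.
From the singleton clause (!m_13), m_13 = false.
From the singleton clause (!m_33), m_33 = false.
From the singleton clause (m_31), m_31 = true.
From the singleton clause (!m_41), m_41 = false.
From the singleton clause (m_43), m_43 = true.
That conflicts with the unit clause (!m_43).
Both values of m_21 lead to a conflict.
Backtrack on m_12: now try m_12 = false.
From the singleton clause (m_13), m_13 = true.
From the singleton clause (!m_23), m_23 = false.
From the singleton clause (!m_33), m_33 = false.
From the singleton clause (!m_43), m_43 = false.
Case m_21 = true:
From the singleton clause (!m_31), m_31 = false.
From the singleton clause (m_32), m_32 = true.
From the singleton clause (!m_41), m_41 = false.
From the singleton clause (m_42), m_42 = true.
That conflicts with the unit clause (!m_42).
Backtrack on m_21: now try m_21 = false.
From the singleton clause (m_22), m_22 = true.
From the singleton clause (!m_32), m_32 = false.
From the singleton clause (m_31), m_31 = true.
From the singleton clause (!m_41), m_41 = false.
From the singleton clause (m_42), m_42 = true.
That conflicts with the unit clause (!m_42).
Both values of m_21 lead to a conflict.
Both values of m_12 lead to a conflict.
Backtrack on m_11: now try m_11 = true.
From the singleton clause (!m_21), m_21 = false.
From the singleton clause (!m_31), m_31 = false.
From the singleton clause (!m_41), m_41 = false.
Case m_22 = true:
From the singleton clause (!m_12), m_12 = false.
From the singleton clause (!m_32), m_32 = false.
From the singleton clause (m_33), m_33 = true.
From the singleton clause (!m_42), m_42 = false.
From the singleton clause (m_43), m_43 = true.
That conflicts with the unit clause (!m_43).
Backtrack on m_22: now try m_22 = false.
From the singleton clause (m_23), m_23 = true.
From the singleton clause (!m_13), m_13 = false.
From the singleton clause (!m_33), m_33 = false.
From the singleton clause (m_32), m_32 = true.
From the singleton clause (!m_12), m_12 = false.
From the singleton clause (!m_42), m_42 = false.
From the singleton clause (m_43), m_43 = true.
That conflicts with the unit clause (!m_43).
Both values of m_22 lead to a conflict.
Both values of m_11 lead to a conflict.
No assignment satisfies every clause.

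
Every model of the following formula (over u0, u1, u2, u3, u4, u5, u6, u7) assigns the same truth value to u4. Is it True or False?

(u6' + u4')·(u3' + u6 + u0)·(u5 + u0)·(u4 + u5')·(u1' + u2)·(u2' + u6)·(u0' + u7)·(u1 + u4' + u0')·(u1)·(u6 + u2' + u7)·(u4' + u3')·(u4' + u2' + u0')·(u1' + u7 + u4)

Suppose u4 = 1.
The clause (u6') is unit, so u6 = 0.
The clause (u2') is unit, so u2 = 0.
The clause (u1') is unit, so u1 = 0.
But (u1) is also a unit clause — contradiction.
So every satisfying assignment has u4 = False.

False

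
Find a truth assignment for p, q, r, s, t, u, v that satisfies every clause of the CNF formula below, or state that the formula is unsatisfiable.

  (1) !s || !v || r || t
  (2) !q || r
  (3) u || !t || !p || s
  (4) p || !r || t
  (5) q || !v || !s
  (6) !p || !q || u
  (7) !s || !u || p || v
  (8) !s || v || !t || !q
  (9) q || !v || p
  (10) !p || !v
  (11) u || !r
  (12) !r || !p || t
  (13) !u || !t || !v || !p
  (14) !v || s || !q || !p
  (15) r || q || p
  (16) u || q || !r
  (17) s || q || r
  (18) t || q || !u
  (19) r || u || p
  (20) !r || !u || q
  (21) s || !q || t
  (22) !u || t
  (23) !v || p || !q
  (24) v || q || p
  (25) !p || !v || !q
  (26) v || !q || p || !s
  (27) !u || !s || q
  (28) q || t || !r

Branch on q: set q = true.
From the singleton clause (r), r = true.
From the singleton clause (u), u = true.
From the singleton clause (t), t = true.
Branch on s: set s = false.
Branch on p: set p = false.
From the singleton clause (!v), v = false.
Every clause now holds.

p: false, q: true, r: true, s: false, t: true, u: true, v: false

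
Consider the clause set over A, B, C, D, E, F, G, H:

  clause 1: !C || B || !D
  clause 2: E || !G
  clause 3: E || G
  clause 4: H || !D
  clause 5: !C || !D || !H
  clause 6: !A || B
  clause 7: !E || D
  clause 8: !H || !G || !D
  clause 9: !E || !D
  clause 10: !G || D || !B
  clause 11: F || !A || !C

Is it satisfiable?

Try E = true.
(D) alone gives D = true.
That conflicts with the unit clause (!D).
Backtrack on E: now try E = false.
(!G) alone gives G = false.
That conflicts with the unit clause (G).
Both values of E lead to a conflict.
No assignment satisfies every clause.

No, unsatisfiable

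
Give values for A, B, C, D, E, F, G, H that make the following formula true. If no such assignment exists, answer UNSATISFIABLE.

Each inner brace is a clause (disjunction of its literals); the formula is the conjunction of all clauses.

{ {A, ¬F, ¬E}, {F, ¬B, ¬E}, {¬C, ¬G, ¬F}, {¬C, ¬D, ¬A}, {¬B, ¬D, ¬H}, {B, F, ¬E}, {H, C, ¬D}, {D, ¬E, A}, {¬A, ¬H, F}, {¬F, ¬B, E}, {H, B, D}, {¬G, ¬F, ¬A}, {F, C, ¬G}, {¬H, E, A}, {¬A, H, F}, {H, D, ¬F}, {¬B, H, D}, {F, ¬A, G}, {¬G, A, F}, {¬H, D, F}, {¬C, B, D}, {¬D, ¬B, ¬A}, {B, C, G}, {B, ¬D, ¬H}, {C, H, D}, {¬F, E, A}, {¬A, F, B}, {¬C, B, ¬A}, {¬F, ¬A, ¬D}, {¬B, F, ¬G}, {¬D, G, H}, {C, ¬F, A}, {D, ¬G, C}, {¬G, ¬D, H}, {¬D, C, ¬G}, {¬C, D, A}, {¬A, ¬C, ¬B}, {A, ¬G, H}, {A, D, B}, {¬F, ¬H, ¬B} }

Case A = True:
Case C = False:
Case H = True:
Unit clause (F) forces F = True.
Unit clause (¬G) forces G = False.
Unit clause (B) forces B = True.
That conflicts with the unit clause (¬B).
Undo H and try H = False.
Unit clause (¬D) forces D = False.
That conflicts with the unit clause (D).
Both values of H lead to a conflict.
Undo C and try C = True.
Unit clause (¬D) forces D = False.
Unit clause (B) forces B = True.
That conflicts with the unit clause (¬B).
Both values of C lead to a conflict.
Undo A and try A = False.
Case F = False:
Unit clause (¬G) forces G = False.
Case B = False:
Unit clause (¬E) forces E = False.
Unit clause (¬H) forces H = False.
Unit clause (D) forces D = True.
That conflicts with the unit clause (¬D).
Undo B and try B = True.
Unit clause (¬E) forces E = False.
Unit clause (¬H) forces H = False.
Unit clause (D) forces D = True.
That conflicts with the unit clause (¬D).
Both values of B lead to a conflict.
Undo F and try F = True.
Unit clause (¬E) forces E = False.
That conflicts with the unit clause (E).
Both values of F lead to a conflict.
Both values of A lead to a conflict.

UNSATISFIABLE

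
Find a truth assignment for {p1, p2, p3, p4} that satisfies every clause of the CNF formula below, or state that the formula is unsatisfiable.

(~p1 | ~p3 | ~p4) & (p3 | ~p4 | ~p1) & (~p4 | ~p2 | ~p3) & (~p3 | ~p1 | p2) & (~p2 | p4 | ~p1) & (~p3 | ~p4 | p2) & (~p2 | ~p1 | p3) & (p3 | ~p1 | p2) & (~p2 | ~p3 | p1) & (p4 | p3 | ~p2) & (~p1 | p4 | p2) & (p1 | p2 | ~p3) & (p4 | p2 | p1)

Try p1 = 0.
Try p2 = 0.
Unit clause (~p3) forces p3 = 0.
Unit clause (p4) forces p4 = 1.
All clauses are satisfied.

p1: 0,  p2: 0,  p3: 0,  p4: 1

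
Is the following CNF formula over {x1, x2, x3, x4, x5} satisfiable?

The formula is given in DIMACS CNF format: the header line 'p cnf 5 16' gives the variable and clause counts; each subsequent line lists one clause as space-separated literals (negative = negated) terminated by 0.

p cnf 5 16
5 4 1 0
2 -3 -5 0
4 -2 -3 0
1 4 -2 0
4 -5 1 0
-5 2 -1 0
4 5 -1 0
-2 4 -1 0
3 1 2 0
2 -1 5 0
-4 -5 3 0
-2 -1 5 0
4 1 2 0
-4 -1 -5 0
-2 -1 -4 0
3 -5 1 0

Yes

Suppose x5 = False.
Suppose x4 = True.
Suppose x2 = True.
The clause (¬x1) is unit, so x1 = False.
All clauses hold; x3 can take either value.
A satisfying assignment: x1=False; x2=True; x3=False; x4=True; x5=False.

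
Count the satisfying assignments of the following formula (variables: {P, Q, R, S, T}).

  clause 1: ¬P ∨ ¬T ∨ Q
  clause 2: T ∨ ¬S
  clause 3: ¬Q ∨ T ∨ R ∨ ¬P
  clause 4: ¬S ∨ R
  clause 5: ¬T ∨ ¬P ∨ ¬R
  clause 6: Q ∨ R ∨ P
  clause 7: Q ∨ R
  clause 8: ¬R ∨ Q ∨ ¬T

There are 2^5 = 32 truth assignments over (P, Q, R, S, T).
Split on S. With S = True, the clauses containing S are satisfied and ¬S drops from the rest; 1 of the 2^4 = 16 assignments to the other variables satisfy what remains.
With S = False, by the same count on the reduced clause set, 8 assignments work.
(One model: P=F, Q=F, R=T, S=F, T=F.)
Total: 1 + 8 = 9.

9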